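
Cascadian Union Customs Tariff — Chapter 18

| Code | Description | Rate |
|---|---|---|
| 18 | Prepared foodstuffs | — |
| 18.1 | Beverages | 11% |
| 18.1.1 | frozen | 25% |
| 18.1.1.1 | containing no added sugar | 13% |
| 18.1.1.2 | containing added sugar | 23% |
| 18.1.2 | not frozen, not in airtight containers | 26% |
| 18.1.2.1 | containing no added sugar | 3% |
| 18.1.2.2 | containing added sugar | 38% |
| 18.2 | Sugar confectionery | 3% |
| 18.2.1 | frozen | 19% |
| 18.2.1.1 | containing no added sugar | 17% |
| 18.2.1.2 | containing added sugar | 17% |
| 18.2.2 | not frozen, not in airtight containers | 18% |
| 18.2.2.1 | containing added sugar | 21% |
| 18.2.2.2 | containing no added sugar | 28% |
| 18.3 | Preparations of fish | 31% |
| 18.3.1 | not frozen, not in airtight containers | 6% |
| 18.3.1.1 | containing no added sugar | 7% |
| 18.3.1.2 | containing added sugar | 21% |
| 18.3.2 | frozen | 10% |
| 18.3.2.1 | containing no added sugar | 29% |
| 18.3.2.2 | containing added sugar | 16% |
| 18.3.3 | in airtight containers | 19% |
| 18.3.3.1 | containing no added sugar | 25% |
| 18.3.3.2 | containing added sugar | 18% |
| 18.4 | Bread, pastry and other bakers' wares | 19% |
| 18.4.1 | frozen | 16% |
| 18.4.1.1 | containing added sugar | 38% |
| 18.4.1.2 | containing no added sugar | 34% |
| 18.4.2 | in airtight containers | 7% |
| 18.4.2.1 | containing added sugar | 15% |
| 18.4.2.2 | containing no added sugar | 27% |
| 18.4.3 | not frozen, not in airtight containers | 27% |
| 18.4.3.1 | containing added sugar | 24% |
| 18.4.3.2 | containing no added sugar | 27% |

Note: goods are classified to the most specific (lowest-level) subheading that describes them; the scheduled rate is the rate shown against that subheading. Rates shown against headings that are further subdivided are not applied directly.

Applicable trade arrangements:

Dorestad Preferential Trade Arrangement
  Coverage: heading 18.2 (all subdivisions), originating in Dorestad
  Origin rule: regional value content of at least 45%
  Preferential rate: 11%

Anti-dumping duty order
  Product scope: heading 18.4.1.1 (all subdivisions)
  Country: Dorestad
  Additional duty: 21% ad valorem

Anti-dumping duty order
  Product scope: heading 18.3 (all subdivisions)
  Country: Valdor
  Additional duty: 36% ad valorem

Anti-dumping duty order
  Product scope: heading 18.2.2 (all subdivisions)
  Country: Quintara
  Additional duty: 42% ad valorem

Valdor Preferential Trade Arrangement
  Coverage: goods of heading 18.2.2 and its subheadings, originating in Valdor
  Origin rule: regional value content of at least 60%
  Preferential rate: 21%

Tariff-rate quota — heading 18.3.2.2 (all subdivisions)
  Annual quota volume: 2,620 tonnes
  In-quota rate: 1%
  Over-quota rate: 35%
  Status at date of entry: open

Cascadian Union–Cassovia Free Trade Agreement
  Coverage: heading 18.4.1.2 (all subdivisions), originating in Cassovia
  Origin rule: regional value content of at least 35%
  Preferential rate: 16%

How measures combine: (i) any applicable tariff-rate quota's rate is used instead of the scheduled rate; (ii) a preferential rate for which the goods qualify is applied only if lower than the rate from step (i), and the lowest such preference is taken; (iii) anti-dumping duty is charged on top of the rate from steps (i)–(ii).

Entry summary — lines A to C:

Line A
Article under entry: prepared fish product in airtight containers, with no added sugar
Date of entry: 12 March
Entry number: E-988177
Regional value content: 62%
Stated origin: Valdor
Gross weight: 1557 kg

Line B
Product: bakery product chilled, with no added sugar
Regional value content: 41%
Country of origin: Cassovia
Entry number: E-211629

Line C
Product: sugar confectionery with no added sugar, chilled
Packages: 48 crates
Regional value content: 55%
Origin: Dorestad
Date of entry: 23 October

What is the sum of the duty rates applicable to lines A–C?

Line A: prepared fish product → 18.3; in airtight containers → 18.3.3; with no added sugar → 18.3.3.1. Scheduled 25%. Valdor agreement on 18.2.2: 18.3.3.1 not covered; anti-dumping (Valdor, 18.3): +36%; total 25% + 36% = 61%. → 61%.
Line B: bakery product → 18.4; chilled → 18.4.3; with no added sugar → 18.4.3.2. Scheduled 27%. Cassovia agreement on 18.4.1.2: 18.4.3.2 not covered. → 27%.
Line C: sugar confectionery → 18.2; chilled → 18.2.2; with no added sugar → 18.2.2.2. Scheduled 28%. Dorestad agreement on 18.2: RVC ≥ 45% → 11% available; preferential 11%. → 11%.
Sum: 61% + 27% + 11% = 99%.

99%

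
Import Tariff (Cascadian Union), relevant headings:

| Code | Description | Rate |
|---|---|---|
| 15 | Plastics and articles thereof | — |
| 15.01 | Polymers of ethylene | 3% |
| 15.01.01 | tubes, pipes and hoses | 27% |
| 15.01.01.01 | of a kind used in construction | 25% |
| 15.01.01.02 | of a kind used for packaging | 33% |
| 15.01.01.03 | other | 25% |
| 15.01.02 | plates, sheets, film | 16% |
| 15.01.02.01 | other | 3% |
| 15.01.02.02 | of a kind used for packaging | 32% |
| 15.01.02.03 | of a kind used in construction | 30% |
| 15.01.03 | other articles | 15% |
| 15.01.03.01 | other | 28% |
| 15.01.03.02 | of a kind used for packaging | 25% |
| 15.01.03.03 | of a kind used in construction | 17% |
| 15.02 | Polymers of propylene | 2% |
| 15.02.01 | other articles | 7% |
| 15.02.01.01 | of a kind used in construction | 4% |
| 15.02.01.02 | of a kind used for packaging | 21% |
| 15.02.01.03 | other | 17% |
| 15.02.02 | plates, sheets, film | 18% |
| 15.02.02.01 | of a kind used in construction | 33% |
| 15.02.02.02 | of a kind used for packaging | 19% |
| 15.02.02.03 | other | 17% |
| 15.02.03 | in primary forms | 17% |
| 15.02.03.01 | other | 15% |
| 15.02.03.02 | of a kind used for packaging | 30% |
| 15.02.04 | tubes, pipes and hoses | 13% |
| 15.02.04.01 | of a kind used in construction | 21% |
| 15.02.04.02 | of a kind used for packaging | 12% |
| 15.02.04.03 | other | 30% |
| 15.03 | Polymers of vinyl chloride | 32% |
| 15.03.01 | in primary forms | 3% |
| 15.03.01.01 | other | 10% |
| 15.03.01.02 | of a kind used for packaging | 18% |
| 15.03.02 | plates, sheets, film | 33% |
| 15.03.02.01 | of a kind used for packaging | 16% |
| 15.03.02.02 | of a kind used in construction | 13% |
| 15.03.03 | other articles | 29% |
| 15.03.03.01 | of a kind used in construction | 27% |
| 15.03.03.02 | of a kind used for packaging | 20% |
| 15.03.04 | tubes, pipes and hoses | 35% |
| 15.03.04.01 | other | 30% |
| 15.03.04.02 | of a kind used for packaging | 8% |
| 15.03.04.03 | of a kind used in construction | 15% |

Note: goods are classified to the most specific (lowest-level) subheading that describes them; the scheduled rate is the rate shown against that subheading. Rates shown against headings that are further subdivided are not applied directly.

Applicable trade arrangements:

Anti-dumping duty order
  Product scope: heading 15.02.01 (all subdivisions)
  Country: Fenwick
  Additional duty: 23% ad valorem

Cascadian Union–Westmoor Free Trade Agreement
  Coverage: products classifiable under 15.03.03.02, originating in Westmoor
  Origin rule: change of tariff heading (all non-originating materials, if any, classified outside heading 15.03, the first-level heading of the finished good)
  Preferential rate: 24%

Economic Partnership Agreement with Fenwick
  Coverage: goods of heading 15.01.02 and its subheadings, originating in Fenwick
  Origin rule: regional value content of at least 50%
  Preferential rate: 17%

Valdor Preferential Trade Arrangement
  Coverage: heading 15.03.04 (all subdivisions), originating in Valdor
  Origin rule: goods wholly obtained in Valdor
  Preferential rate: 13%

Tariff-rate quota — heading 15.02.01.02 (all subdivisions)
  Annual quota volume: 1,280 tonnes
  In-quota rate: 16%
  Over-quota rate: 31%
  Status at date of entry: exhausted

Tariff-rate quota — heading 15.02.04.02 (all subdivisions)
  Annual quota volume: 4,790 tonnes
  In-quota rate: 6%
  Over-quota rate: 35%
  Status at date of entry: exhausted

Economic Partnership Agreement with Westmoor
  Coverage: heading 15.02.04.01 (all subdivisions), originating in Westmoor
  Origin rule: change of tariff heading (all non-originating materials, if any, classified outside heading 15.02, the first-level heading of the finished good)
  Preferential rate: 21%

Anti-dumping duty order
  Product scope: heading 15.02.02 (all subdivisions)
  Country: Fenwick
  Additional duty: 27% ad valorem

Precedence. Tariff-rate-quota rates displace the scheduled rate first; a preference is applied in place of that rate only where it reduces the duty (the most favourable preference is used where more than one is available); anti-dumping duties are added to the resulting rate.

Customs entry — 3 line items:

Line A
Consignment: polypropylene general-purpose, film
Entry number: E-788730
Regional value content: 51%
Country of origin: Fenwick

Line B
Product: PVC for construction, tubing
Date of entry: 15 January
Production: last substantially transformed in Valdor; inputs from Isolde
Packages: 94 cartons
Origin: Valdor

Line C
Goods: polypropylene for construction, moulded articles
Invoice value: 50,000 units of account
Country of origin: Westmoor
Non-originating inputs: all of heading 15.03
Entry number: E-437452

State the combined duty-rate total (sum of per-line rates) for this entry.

Line A: polypropylene → 15.02; film → 15.02.02; general-purpose → 15.02.02.03. Scheduled 17%. Fenwick agreement on 15.01.02: 15.02.02.03 not covered; anti-dumping (Fenwick, 15.02.02): +27%; total 17% + 27% = 44%. → 44%.
Line B: PVC → 15.03; tubing → 15.03.04; for construction → 15.03.04.03. Scheduled 15%. Valdor agreement on 15.03.04: not wholly obtained. → 15%.
Line C: polypropylene → 15.02; moulded articles → 15.02.01; for construction → 15.02.01.01. Scheduled 4%. Westmoor agreement on 15.03.03.02: 15.02.01.01 not covered; Westmoor agreement on 15.02.04.01: 15.02.01.01 not covered. → 4%.
Sum: 44% + 15% + 4% = 63%.

63%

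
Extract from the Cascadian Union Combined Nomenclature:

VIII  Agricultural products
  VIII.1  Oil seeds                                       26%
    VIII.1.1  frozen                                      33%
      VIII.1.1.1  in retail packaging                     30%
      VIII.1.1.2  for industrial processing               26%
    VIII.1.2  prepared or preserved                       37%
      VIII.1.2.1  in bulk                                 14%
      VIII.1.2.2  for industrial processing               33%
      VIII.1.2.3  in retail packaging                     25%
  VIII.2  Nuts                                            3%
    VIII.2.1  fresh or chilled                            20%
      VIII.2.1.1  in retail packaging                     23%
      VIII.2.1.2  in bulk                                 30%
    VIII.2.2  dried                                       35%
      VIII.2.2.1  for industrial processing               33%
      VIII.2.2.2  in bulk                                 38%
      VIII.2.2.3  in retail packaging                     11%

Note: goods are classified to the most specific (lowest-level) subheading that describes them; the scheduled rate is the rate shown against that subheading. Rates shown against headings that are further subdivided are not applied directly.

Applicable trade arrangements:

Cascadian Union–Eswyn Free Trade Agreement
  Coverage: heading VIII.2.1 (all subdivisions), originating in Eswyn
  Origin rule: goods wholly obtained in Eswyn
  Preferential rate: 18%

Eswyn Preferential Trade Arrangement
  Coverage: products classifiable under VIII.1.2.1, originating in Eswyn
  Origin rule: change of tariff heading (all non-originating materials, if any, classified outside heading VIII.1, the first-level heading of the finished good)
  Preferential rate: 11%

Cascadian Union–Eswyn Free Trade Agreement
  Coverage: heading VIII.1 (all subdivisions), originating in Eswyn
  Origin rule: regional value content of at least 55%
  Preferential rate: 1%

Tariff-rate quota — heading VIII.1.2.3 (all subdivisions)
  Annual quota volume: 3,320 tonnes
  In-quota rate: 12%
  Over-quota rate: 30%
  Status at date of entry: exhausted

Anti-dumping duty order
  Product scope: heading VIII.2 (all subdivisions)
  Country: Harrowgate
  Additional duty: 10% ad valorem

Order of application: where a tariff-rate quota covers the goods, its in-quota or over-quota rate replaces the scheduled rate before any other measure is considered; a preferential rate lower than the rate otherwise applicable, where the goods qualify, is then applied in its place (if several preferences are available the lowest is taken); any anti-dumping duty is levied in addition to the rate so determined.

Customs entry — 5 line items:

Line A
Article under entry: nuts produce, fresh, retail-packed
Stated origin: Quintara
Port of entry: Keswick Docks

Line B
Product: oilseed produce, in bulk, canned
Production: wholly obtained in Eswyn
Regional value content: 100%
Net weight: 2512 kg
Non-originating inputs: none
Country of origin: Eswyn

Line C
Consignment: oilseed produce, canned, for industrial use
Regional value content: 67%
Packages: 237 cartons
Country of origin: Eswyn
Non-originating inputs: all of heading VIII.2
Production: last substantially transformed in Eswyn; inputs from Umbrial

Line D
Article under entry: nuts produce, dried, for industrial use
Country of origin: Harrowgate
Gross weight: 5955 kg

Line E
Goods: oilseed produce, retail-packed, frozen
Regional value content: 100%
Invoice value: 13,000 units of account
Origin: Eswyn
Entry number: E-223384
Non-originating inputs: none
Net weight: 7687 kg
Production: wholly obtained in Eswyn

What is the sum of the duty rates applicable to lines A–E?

69%

Line A: nuts → VIII.2; fresh → VIII.2.1; retail-packed → VIII.2.1.1. Scheduled 23%. No special measure applies. → 23%.
Line B: oilseed → VIII.1; canned → VIII.1.2; in bulk → VIII.1.2.1. Scheduled 14%. Eswyn agreement on VIII.2.1: VIII.1.2.1 not covered; Eswyn agreement on VIII.1.2.1: CTH met → 11% available; Eswyn agreement on VIII.1: RVC ≥ 55% → 1% available; preferential 1%. → 1%.
Line C: oilseed → VIII.1; canned → VIII.1.2; for industrial use → VIII.1.2.2. Scheduled 33%. Eswyn agreement on VIII.2.1: VIII.1.2.2 not covered; Eswyn agreement on VIII.1.2.1: VIII.1.2.2 not covered; Eswyn agreement on VIII.1: RVC ≥ 55% → 1% available; preferential 1%. → 1%.
Line D: nuts → VIII.2; dried → VIII.2.2; for industrial use → VIII.2.2.1. Scheduled 33%. anti-dumping (Harrowgate, VIII.2): +10%; total 33% + 10% = 43%. → 43%.
Line E: oilseed → VIII.1; frozen → VIII.1.1; retail-packed → VIII.1.1.1. Scheduled 30%. Eswyn agreement on VIII.2.1: VIII.1.1.1 not covered; Eswyn agreement on VIII.1.2.1: VIII.1.1.1 not covered; Eswyn agreement on VIII.1: RVC ≥ 55% → 1% available; preferential 1%. → 1%.
Sum: 23% + 1% + 1% + 43% + 1% = 69%.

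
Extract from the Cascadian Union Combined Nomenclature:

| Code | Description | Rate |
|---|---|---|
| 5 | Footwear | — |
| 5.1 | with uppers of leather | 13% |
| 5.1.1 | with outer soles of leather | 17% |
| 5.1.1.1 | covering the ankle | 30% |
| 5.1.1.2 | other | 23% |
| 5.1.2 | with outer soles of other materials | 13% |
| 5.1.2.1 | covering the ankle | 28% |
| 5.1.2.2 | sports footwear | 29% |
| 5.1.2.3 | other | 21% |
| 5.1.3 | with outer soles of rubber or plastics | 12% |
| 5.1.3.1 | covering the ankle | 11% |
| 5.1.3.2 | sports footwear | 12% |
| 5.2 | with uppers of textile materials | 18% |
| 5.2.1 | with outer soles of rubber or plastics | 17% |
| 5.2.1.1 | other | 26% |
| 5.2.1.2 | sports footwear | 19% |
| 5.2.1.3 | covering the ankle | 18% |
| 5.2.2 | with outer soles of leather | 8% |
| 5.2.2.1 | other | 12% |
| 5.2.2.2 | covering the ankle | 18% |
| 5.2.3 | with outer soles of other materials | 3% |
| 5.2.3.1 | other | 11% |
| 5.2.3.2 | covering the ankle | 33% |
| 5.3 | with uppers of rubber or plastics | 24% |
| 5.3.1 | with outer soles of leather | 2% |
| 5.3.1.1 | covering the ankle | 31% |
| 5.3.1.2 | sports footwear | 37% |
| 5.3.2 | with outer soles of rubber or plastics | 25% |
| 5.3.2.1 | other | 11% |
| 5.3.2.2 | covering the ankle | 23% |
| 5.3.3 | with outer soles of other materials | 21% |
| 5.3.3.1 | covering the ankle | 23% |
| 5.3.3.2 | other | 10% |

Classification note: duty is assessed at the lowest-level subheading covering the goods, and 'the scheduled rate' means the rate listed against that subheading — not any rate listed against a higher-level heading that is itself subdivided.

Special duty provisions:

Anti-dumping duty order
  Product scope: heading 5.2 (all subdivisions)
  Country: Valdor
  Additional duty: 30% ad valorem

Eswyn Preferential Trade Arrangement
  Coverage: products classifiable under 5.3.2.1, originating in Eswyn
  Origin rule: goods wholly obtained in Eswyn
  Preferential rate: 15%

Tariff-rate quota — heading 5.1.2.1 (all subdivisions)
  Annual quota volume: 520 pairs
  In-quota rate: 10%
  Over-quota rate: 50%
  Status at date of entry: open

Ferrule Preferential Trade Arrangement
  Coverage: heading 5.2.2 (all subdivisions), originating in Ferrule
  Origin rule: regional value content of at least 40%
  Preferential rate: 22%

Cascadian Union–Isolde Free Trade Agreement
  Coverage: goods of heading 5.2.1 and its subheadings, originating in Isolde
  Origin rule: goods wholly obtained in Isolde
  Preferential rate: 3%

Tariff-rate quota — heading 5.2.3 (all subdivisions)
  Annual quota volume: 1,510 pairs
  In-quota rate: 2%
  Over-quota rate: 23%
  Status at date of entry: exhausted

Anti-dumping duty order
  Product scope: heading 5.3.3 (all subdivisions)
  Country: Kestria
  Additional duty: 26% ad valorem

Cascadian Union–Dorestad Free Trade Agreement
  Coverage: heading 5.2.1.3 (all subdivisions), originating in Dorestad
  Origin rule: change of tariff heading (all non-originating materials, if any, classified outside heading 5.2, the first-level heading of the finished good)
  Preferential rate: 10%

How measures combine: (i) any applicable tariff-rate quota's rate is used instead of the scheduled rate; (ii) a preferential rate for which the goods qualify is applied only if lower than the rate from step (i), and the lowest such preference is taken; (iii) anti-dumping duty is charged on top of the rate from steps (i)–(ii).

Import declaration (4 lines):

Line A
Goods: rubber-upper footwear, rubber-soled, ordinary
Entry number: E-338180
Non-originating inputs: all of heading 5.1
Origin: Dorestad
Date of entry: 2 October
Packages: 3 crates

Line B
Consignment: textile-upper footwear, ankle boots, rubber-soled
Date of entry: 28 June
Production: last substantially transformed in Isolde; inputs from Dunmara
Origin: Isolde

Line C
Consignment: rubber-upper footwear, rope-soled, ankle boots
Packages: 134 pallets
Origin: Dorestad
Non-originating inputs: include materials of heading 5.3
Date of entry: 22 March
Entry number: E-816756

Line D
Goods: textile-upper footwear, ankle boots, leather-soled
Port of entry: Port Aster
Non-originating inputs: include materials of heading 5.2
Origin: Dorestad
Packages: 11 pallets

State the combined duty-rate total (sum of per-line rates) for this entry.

70%

Line A: rubber-upper → 5.3; rubber-soled → 5.3.2; ordinary → 5.3.2.1. Scheduled 11%. Dorestad agreement on 5.2.1.3: 5.3.2.1 not covered. → 11%.
Line B: textile-upper → 5.2; rubber-soled → 5.2.1; ankle boots → 5.2.1.3. Scheduled 18%. Isolde agreement on 5.2.1: not wholly obtained. → 18%.
Line C: rubber-upper → 5.3; rope-soled → 5.3.3; ankle boots → 5.3.3.1. Scheduled 23%. Dorestad agreement on 5.2.1.3: 5.3.3.1 not covered. → 23%.
Line D: textile-upper → 5.2; leather-soled → 5.2.2; ankle boots → 5.2.2.2. Scheduled 18%. Dorestad agreement on 5.2.1.3: 5.2.2.2 not covered. → 18%.
Sum: 11% + 18% + 23% + 18% = 70%.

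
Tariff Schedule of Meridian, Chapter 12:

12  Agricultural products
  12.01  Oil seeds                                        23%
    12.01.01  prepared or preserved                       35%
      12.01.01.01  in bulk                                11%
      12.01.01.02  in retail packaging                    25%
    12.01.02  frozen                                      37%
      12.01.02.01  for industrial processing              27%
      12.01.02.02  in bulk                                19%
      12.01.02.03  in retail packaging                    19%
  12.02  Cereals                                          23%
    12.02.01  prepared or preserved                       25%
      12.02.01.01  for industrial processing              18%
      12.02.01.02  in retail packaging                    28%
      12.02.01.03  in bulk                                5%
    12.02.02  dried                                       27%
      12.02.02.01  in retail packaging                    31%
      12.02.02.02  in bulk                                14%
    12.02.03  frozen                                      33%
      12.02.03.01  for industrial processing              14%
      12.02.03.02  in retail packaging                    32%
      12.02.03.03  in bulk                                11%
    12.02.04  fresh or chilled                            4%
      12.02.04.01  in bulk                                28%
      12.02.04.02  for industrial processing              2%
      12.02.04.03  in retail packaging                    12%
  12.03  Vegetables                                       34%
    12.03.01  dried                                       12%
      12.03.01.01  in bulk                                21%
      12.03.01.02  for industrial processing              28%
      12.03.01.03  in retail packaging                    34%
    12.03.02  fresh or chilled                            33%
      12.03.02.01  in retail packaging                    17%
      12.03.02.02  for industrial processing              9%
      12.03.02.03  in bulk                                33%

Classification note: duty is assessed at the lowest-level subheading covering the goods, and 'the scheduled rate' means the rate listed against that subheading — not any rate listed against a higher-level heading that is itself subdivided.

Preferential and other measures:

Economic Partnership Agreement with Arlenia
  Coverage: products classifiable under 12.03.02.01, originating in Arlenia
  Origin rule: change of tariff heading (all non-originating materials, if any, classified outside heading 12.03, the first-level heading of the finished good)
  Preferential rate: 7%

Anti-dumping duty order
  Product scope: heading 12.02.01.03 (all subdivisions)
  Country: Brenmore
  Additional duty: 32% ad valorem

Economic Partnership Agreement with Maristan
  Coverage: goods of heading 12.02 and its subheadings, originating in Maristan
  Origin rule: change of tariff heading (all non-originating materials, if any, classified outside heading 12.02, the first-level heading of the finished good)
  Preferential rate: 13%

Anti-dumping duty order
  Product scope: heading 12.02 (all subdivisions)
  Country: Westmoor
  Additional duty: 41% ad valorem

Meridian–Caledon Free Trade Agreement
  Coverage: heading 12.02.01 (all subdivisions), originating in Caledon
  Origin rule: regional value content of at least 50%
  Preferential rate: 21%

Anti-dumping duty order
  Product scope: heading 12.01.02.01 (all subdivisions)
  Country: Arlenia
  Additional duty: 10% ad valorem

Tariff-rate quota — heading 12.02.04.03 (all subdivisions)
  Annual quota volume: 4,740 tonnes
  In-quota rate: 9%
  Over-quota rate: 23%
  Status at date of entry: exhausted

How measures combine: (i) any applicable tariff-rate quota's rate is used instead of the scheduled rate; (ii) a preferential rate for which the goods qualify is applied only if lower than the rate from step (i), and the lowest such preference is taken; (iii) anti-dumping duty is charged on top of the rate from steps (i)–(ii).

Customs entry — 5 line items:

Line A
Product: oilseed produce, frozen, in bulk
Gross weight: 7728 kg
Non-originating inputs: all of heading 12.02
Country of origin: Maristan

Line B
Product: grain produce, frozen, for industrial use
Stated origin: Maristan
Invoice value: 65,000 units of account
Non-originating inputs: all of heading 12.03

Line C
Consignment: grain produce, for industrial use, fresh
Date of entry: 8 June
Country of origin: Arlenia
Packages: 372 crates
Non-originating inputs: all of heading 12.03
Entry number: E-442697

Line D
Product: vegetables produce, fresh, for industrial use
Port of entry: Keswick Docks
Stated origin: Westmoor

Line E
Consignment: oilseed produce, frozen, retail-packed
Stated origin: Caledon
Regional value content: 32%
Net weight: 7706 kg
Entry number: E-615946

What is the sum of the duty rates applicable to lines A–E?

62%

Line A: oilseed → 12.01; frozen → 12.01.02; in bulk → 12.01.02.02. Scheduled 19%. Maristan agreement on 12.02: 12.01.02.02 not covered. → 19%.
Line B: grain → 12.02; frozen → 12.02.03; for industrial use → 12.02.03.01. Scheduled 14%. Maristan agreement on 12.02: CTH met → 13% available; preferential 13%. → 13%.
Line C: grain → 12.02; fresh → 12.02.04; for industrial use → 12.02.04.02. Scheduled 2%. Arlenia agreement on 12.03.02.01: 12.02.04.02 not covered. → 2%.
Line D: vegetables → 12.03; fresh → 12.03.02; for industrial use → 12.03.02.02. Scheduled 9%. No special measure applies. → 9%.
Line E: oilseed → 12.01; frozen → 12.01.02; retail-packed → 12.01.02.03. Scheduled 19%. Caledon agreement on 12.02.01: 12.01.02.03 not covered. → 19%.
Sum: 19% + 13% + 2% + 9% + 19% = 62%.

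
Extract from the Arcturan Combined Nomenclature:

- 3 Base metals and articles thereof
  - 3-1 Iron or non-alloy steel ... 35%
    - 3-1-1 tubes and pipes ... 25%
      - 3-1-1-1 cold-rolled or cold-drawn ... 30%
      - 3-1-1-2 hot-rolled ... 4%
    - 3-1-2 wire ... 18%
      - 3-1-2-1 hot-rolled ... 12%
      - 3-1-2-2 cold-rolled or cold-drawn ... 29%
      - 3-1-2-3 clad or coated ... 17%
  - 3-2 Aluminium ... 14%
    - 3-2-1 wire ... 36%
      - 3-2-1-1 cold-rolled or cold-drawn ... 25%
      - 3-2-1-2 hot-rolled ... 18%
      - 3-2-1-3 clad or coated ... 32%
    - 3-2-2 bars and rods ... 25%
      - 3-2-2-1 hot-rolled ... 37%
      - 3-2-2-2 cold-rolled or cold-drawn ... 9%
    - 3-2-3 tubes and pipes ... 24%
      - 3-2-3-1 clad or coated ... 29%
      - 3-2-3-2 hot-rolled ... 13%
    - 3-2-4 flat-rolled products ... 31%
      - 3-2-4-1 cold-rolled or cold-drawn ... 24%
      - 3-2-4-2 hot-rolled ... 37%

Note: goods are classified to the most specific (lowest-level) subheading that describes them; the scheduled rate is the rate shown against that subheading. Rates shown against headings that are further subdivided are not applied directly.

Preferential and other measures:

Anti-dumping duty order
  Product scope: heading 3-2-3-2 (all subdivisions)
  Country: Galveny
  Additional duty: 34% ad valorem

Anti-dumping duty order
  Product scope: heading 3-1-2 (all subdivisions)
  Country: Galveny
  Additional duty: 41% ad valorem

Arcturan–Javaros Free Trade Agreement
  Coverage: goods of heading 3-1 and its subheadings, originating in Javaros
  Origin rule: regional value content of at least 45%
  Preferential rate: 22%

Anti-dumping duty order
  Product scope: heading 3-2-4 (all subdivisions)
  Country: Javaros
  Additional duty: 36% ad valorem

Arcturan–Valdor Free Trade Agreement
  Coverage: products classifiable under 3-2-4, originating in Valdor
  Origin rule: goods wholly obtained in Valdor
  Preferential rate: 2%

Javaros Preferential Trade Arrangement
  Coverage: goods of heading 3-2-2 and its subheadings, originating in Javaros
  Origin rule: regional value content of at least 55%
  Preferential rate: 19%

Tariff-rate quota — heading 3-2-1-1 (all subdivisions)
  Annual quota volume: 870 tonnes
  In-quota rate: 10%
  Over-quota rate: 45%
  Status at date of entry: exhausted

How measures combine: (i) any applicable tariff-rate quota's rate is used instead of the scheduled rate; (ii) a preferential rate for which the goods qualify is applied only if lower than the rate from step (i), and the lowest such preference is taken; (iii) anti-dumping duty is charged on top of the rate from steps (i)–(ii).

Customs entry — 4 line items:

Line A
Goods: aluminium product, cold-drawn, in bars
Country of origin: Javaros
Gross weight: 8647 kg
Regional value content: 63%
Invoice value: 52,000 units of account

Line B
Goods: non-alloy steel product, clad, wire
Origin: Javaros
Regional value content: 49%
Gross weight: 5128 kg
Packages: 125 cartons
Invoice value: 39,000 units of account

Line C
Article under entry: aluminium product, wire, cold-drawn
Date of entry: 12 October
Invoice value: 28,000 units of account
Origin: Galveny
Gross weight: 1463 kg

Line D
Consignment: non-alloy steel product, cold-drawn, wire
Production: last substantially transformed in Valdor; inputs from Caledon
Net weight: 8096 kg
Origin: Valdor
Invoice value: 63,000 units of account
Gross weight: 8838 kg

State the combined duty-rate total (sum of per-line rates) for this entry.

Line A: aluminium → 3-2; in bars → 3-2-2; cold-drawn → 3-2-2-2. Scheduled 9%. Javaros agreement on 3-1: 3-2-2-2 not covered; Javaros agreement on 3-2-2: RVC ≥ 55% → 19% available; preference 19% not lower than 9% → no reduction. → 9%.
Line B: non-alloy steel → 3-1; wire → 3-1-2; clad → 3-1-2-3. Scheduled 17%. Javaros agreement on 3-1: RVC ≥ 45% → 22% available; Javaros agreement on 3-2-2: 3-1-2-3 not covered; preference 22% not lower than 17% → no reduction. → 17%.
Line C: aluminium → 3-2; wire → 3-2-1; cold-drawn → 3-2-1-1. Scheduled 25%. quota on 3-2-1-1 exhausted → over-quota 45%. → 45%.
Line D: non-alloy steel → 3-1; wire → 3-1-2; cold-drawn → 3-1-2-2. Scheduled 29%. Valdor agreement on 3-2-4: 3-1-2-2 not covered. → 29%.
Sum: 9% + 17% + 45% + 29% = 100%.

100%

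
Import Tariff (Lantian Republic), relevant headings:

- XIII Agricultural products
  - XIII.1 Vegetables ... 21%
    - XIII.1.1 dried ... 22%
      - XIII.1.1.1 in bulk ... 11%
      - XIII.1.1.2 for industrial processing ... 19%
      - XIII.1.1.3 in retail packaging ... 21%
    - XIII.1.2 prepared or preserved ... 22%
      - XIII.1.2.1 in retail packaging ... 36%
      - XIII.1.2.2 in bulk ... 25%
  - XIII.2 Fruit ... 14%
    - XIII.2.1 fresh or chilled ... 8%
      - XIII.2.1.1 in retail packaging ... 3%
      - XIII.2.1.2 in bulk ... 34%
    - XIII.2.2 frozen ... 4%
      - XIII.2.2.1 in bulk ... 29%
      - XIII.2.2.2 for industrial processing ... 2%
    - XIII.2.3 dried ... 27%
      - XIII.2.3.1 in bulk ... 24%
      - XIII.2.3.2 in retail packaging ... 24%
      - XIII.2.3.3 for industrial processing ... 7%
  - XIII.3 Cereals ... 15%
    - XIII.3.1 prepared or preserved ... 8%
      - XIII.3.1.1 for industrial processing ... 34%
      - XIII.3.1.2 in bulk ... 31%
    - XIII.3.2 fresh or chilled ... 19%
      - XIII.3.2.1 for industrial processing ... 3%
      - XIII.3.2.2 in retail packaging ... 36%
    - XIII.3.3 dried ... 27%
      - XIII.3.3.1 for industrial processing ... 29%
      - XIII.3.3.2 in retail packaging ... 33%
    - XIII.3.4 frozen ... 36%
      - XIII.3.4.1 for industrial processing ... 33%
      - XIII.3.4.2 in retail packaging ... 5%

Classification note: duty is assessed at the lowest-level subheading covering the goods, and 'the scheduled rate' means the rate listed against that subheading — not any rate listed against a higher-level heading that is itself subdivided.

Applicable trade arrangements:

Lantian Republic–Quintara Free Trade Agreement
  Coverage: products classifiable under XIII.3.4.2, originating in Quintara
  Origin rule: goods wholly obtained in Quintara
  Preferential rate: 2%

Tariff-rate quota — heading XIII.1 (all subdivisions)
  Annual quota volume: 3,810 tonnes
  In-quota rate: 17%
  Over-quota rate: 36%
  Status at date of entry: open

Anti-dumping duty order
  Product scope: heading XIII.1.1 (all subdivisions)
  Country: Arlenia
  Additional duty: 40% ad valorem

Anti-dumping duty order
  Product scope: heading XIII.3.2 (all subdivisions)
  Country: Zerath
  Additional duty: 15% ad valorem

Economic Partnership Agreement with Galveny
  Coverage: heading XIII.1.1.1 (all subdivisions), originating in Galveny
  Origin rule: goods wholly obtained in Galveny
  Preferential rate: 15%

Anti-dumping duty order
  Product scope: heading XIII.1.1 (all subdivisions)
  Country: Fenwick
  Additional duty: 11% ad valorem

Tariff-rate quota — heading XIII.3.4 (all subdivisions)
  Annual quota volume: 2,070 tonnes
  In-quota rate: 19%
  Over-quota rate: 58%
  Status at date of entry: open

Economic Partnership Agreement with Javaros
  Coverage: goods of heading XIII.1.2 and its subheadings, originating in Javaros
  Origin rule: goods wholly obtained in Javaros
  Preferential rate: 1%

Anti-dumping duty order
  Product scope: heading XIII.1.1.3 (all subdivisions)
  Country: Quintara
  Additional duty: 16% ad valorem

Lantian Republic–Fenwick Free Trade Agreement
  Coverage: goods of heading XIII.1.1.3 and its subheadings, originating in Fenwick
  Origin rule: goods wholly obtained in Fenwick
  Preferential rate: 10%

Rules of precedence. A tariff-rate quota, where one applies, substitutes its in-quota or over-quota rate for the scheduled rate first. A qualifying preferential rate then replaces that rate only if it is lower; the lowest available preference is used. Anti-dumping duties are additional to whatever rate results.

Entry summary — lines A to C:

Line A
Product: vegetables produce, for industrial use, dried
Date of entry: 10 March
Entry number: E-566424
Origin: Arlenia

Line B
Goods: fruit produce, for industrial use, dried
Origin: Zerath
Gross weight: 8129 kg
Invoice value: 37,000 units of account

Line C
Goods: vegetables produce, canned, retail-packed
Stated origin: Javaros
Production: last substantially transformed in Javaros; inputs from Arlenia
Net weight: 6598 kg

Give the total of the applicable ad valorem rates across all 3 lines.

81%

Line A: vegetables → XIII.1; dried → XIII.1.1; for industrial use → XIII.1.1.2. Scheduled 19%. quota on XIII.1 open → in-quota 17%; anti-dumping (Arlenia, XIII.1.1): +40%; total 17% + 40% = 57%. → 57%.
Line B: fruit → XIII.2; dried → XIII.2.3; for industrial use → XIII.2.3.3. Scheduled 7%. No special measure applies. → 7%.
Line C: vegetables → XIII.1; canned → XIII.1.2; retail-packed → XIII.1.2.1. Scheduled 36%. quota on XIII.1 open → in-quota 17%; Javaros agreement on XIII.1.2: not wholly obtained. → 17%.
Sum: 57% + 7% + 17% = 81%.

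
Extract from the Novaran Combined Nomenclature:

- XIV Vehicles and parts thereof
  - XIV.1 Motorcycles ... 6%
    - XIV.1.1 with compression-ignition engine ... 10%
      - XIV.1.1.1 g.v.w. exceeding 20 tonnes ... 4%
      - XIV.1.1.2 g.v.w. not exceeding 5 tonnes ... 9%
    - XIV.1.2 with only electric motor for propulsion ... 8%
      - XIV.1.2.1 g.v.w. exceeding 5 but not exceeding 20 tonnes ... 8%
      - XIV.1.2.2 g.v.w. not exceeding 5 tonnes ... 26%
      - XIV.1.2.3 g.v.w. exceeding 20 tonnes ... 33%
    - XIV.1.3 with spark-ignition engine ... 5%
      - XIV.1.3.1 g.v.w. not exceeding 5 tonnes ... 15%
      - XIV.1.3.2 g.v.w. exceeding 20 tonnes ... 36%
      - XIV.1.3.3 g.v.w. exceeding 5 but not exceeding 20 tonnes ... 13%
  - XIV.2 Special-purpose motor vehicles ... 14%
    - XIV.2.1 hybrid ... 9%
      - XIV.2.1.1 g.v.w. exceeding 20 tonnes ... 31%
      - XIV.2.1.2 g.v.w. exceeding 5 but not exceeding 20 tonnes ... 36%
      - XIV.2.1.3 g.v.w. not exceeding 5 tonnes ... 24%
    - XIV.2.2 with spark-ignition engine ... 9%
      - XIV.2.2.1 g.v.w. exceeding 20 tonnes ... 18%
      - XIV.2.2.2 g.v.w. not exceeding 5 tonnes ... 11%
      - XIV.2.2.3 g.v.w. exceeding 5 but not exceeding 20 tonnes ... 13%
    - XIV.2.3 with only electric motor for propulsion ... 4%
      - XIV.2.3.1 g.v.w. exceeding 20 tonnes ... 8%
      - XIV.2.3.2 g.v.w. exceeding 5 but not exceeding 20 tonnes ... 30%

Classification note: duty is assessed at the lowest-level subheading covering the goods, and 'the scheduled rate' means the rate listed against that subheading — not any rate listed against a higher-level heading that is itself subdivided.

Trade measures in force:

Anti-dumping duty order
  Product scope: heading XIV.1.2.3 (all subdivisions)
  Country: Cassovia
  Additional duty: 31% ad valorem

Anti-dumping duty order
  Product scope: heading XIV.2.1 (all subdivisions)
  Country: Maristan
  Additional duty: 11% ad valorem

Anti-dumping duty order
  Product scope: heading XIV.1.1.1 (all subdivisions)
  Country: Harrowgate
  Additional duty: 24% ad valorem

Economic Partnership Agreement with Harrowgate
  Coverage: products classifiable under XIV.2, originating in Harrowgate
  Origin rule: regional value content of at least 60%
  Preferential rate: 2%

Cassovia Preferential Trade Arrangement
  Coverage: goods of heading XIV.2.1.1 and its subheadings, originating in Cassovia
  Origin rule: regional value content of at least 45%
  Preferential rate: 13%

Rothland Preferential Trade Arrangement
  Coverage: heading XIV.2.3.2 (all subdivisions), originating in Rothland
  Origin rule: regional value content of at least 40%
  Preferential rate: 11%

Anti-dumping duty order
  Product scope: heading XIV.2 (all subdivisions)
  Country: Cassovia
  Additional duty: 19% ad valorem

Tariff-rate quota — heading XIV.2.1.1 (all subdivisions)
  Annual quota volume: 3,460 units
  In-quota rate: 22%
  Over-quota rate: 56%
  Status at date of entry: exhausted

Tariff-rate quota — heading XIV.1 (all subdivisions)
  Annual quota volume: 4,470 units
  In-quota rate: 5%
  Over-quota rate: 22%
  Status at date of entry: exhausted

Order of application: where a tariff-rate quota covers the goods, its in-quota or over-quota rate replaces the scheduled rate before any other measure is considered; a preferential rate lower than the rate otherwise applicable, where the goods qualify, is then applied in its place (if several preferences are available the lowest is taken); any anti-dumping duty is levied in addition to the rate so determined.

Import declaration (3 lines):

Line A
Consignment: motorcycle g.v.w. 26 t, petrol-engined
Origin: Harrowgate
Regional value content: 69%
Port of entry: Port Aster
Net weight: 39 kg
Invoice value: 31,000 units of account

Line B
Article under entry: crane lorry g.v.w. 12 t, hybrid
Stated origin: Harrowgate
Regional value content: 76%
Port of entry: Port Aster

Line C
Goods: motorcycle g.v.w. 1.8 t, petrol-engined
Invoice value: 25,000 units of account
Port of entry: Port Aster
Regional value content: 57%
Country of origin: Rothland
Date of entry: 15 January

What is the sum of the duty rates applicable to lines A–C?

46%

Line A: motorcycle → XIV.1; petrol-engined → XIV.1.3; g.v.w. 26 t → XIV.1.3.2. Scheduled 36%. quota on XIV.1 exhausted → over-quota 22%; Harrowgate agreement on XIV.2: XIV.1.3.2 not covered. → 22%.
Line B: crane lorry → XIV.2; hybrid → XIV.2.1; g.v.w. 12 t → XIV.2.1.2. Scheduled 36%. Harrowgate agreement on XIV.2: RVC ≥ 60% → 2% available; preferential 2%. → 2%.
Line C: motorcycle → XIV.1; petrol-engined → XIV.1.3; g.v.w. 1.8 t → XIV.1.3.1. Scheduled 15%. quota on XIV.1 exhausted → over-quota 22%; Rothland agreement on XIV.2.3.2: XIV.1.3.1 not covered. → 22%.
Sum: 22% + 2% + 22% = 46%.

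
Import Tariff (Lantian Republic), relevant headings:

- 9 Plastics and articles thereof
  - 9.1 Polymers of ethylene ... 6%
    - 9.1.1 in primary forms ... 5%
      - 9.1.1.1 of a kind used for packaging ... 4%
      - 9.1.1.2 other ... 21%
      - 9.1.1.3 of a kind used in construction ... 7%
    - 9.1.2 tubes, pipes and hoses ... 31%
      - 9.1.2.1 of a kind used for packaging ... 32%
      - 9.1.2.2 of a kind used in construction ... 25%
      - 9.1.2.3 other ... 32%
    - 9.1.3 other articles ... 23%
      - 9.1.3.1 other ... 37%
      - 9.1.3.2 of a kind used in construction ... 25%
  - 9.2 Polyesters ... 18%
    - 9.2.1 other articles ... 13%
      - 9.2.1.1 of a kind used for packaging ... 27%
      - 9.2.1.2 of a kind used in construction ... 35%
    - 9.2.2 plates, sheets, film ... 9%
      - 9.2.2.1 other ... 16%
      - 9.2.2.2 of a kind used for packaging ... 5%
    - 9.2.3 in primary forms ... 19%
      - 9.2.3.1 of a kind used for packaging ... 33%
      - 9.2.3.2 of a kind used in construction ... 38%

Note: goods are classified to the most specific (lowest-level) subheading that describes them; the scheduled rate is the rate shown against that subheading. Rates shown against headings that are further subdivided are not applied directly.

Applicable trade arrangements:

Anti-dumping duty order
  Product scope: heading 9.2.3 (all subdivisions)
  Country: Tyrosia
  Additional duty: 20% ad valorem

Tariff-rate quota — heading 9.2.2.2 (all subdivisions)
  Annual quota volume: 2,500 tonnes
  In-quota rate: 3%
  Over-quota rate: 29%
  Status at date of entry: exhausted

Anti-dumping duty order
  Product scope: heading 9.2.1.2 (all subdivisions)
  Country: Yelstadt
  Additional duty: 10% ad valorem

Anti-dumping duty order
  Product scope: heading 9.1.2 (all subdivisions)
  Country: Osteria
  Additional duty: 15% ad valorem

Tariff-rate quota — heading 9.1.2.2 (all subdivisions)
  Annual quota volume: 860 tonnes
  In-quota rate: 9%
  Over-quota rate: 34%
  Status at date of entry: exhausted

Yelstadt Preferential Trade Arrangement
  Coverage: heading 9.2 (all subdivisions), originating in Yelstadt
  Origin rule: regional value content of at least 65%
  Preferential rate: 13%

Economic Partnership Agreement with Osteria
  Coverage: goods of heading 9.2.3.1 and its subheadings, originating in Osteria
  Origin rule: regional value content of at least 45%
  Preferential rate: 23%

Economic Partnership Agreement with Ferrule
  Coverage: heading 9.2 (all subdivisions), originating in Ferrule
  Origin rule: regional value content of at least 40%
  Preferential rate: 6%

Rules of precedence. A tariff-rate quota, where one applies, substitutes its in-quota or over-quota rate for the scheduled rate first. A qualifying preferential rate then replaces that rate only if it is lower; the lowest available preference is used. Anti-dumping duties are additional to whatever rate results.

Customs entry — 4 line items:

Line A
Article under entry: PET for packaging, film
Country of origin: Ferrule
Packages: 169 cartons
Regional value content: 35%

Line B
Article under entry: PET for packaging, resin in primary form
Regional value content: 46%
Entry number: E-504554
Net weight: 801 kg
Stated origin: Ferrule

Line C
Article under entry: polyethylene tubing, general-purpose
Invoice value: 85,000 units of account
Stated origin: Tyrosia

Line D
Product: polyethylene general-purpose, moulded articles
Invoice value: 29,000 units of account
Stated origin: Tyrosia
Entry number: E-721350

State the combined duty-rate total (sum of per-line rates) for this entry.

Line A: PET → 9.2; film → 9.2.2; for packaging → 9.2.2.2. Scheduled 5%. quota on 9.2.2.2 exhausted → over-quota 29%; Ferrule agreement on 9.2: RVC < 40%. → 29%.
Line B: PET → 9.2; resin in primary form → 9.2.3; for packaging → 9.2.3.1. Scheduled 33%. Ferrule agreement on 9.2: RVC ≥ 40% → 6% available; preferential 6%. → 6%.
Line C: polyethylene → 9.1; tubing → 9.1.2; general-purpose → 9.1.2.3. Scheduled 32%. No special measure applies. → 32%.
Line D: polyethylene → 9.1; moulded articles → 9.1.3; general-purpose → 9.1.3.1. Scheduled 37%. No special measure applies. → 37%.
Sum: 29% + 6% + 32% + 37% = 104%.

104%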